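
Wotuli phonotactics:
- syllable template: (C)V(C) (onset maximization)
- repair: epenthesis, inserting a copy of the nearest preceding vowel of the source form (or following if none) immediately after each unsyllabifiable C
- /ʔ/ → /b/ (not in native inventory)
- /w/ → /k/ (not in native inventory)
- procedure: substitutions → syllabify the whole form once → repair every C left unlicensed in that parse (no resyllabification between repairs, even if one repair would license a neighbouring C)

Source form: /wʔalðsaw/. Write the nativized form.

Substitution: /w/ → /k/, /ʔ/ → /b/, giving /kbalðsak/.
The consonants /k/, /ð/ cannot be parsed into a legal (C)V(C) syllable (at most one coda consonant is licensed; onsets are limited to one consonant).
Epenthesis after each stranded consonant: /k/ → /ka/, /ð/ → /ða/.

kabalðasak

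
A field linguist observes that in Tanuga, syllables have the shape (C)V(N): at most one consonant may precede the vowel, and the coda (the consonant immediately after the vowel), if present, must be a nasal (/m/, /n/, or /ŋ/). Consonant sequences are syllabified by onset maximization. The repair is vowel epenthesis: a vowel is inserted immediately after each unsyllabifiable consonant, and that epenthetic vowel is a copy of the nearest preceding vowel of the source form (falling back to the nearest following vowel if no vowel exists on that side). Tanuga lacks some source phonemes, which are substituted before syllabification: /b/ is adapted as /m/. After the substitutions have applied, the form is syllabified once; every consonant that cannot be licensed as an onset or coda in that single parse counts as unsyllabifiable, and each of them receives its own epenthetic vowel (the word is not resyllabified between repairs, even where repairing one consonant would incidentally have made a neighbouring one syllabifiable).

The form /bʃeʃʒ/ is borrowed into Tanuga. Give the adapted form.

meʃeʃeʒe

Substitution: /b/ → /m/, giving /mʃeʃʒ/.
The consonants /m/, /ʃ/, /ʒ/ cannot be parsed into a legal (C)V(N) syllable (only a nasal (/m/, /n/, or /ŋ/) is licensed in coda position; onsets are limited to one consonant).
Each unlicensed consonant becomes the onset of a new syllable: /m/ → /me/, /ʃ/ → /ʃe/, /ʒ/ → /ʒe/.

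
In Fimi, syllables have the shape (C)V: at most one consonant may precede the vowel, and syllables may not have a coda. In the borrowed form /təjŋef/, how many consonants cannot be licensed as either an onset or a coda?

Under (C)V, the unsyllabifiable consonants are /j/, /f/ (no codas are permitted; onsets are limited to one consonant).

2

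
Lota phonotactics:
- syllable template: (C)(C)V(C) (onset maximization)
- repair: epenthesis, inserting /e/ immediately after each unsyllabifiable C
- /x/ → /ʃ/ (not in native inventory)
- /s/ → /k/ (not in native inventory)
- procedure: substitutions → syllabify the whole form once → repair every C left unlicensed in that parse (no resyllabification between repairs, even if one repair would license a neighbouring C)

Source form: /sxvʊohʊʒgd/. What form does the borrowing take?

keʃvʊohʊʒgede

Substitution: /s/ → /k/, /x/ → /ʃ/, giving /kʃvʊohʊʒgd/.
The consonants /k/, /g/, /d/ cannot be parsed into a legal (C)(C)V(C) syllable (at most one coda consonant is licensed; onsets may contain at most 2 consonants).
Inserting the epenthetic vowel yields /k/ → /ke/, /g/ → /ge/, /d/ → /de/.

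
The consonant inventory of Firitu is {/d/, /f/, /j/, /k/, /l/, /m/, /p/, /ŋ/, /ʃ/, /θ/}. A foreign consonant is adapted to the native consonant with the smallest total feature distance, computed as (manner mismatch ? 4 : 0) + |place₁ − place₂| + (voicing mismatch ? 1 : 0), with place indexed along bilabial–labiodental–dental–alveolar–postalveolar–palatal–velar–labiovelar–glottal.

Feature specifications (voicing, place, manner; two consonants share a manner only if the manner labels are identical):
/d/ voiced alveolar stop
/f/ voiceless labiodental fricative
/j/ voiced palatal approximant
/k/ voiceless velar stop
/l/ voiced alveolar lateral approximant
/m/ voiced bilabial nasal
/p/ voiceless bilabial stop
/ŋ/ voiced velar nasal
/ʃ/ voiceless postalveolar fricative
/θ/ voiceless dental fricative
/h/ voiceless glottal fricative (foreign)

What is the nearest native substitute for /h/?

ʃ

/ʃ/ is closest: same manner (fricative), place distance 4 (glottal→postalveolar), same voicing; total 4. Next closest is /k/ at distance 6.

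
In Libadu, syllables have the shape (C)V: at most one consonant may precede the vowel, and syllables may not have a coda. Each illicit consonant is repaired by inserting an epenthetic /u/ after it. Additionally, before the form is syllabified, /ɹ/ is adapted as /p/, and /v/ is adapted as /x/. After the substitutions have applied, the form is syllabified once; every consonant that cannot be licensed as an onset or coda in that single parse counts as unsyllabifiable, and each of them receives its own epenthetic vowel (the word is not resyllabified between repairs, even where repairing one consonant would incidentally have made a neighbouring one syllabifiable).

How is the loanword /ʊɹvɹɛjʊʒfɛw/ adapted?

Substitution: /ɹ/ → /p/, /v/ → /x/, giving /ʊpxpɛjʊʒfɛw/.
Under (C)V, the unsyllabifiable consonants are /p/, /x/, /ʒ/, /w/ (no codas are permitted; onsets are limited to one consonant).
Each unlicensed consonant becomes the onset of a new syllable: /p/ → /pu/, /x/ → /xu/, /ʒ/ → /ʒu/, /w/ → /wu/.

ʊpuxupɛjʊʒufɛwu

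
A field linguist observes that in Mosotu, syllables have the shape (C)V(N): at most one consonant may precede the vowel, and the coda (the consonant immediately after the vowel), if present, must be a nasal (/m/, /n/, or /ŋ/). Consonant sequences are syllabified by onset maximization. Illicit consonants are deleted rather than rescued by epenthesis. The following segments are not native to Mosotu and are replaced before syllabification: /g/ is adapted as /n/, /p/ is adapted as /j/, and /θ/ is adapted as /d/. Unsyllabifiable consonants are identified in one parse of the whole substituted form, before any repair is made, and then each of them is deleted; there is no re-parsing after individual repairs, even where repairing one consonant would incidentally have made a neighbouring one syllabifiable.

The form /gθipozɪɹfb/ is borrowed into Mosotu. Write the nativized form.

Substitution: /g/ → /n/, /θ/ → /d/, /p/ → /j/, giving /ndijozɪɹfb/.
Under (C)V(N), the unsyllabifiable consonants are /n/, /ɹ/, /f/, /b/ (only a nasal (/m/, /n/, or /ŋ/) is licensed in coda position; onsets are limited to one consonant).
Deleting the stranded consonants removes /n/, /ɹ/, /f/, /b/.

dijozɪ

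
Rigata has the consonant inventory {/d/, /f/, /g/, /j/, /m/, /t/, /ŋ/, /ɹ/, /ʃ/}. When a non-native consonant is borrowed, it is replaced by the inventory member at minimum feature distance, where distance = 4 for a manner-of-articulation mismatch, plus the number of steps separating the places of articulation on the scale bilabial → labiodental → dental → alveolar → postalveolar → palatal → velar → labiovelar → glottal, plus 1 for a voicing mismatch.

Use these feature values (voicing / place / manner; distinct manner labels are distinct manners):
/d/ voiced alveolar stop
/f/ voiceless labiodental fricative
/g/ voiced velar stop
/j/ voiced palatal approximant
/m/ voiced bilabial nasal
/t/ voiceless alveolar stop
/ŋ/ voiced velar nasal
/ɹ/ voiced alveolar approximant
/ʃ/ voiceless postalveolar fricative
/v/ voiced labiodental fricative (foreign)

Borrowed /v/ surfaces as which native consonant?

f

/f/ is closest: same manner (fricative), place distance 0 (labiodental→labiodental), voicing differs (+1); total 1. Next closest is /ʃ/ at distance 4.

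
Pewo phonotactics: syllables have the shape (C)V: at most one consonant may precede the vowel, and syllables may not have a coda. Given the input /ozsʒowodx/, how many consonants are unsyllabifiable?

Syllabifying with onset maximization leaves /z/, /s/, /d/, /x/ stranded (no codas are permitted; onsets are limited to one consonant).

4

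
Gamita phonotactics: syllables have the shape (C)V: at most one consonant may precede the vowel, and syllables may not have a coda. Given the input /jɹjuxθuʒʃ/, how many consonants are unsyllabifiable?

5

The consonants /j/, /ɹ/, /x/, /ʒ/, /ʃ/ cannot be parsed into a legal (C)V syllable (no codas are permitted; onsets are limited to one consonant).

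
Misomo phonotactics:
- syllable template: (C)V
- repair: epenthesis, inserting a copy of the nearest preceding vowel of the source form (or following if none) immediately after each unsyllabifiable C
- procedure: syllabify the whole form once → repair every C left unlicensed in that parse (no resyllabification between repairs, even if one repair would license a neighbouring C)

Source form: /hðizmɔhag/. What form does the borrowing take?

hiðizimɔhaga

Syllabifying with onset maximization leaves /h/, /z/, /g/ stranded (no codas are permitted; onsets are limited to one consonant).
Epenthesis after each stranded consonant: /h/ → /hi/, /z/ → /zi/, /g/ → /ga/.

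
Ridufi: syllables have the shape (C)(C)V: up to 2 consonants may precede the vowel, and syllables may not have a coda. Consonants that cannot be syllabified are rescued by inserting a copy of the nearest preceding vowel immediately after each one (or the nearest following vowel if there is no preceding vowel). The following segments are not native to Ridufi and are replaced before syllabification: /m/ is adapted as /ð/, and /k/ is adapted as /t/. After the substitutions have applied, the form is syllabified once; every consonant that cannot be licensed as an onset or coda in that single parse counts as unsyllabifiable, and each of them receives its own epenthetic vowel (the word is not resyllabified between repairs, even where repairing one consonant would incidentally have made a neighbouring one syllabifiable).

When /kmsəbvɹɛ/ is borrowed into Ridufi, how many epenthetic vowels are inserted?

After substitution the input is /tðsəbvɹɛ/.
The unsyllabifiable consonants are /t/, /b/; each receives one epenthetic vowel.

2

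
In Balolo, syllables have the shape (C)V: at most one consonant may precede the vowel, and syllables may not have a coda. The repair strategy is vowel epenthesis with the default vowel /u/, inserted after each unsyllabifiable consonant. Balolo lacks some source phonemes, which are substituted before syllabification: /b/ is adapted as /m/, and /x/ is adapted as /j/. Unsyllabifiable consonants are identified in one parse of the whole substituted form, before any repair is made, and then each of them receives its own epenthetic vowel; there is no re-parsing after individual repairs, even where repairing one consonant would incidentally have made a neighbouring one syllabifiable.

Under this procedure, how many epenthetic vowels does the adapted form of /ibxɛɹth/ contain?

After substitution the input is /imjɛɹth/.
The unsyllabifiable consonants are /m/, /ɹ/, /t/, /h/; each receives one epenthetic vowel.

4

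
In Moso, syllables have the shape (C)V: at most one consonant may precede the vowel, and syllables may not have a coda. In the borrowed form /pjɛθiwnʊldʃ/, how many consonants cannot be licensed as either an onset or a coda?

Under (C)V, the unsyllabifiable consonants are /p/, /w/, /l/, /d/, /ʃ/ (no codas are permitted; onsets are limited to one consonant).

5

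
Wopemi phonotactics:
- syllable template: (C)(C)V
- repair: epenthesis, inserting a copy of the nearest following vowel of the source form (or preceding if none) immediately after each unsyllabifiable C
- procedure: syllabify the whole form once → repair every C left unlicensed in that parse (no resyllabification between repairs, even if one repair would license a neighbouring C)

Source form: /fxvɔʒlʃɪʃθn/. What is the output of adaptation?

Under (C)(C)V, the unsyllabifiable consonants are /f/, /ʒ/, /ʃ/, /θ/, /n/ (no codas are permitted; onsets may contain at most 2 consonants).
Epenthesis after each stranded consonant: /f/ → /fɔ/, /ʒ/ → /ʒɪ/, /ʃ/ → /ʃɪ/, /θ/ → /θɪ/, /n/ → /nɪ/.

fɔxvɔʒɪlʃɪʃɪθɪnɪ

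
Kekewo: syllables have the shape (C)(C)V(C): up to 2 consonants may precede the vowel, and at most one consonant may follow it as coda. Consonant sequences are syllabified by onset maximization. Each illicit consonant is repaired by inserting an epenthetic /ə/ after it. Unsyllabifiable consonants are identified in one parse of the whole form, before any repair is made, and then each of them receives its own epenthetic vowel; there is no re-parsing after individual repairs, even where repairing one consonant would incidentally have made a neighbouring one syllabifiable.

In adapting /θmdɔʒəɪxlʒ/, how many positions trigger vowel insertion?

The unsyllabifiable consonants are /θ/, /l/, /ʒ/; each receives one epenthetic vowel.

3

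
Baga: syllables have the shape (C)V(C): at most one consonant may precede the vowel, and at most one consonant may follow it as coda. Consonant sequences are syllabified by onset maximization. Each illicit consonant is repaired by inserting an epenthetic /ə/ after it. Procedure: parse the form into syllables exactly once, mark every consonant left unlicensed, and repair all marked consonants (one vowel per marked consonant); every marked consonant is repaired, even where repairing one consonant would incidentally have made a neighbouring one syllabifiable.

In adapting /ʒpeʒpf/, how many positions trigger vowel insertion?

The unsyllabifiable consonants are /ʒ/, /p/, /f/; each receives one epenthetic vowel.

3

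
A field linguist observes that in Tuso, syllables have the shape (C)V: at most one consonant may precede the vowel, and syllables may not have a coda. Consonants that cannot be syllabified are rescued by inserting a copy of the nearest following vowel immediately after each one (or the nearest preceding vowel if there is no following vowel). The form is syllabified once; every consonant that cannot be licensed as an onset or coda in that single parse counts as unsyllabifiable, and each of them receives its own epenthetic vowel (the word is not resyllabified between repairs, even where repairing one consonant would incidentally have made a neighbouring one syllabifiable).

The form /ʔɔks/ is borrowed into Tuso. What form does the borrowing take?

ʔɔkɔsɔ

Syllabifying with onset maximization leaves /k/, /s/ stranded (no codas are permitted; onsets are limited to one consonant).
Inserting the epenthetic vowel yields /k/ → /kɔ/, /s/ → /sɔ/.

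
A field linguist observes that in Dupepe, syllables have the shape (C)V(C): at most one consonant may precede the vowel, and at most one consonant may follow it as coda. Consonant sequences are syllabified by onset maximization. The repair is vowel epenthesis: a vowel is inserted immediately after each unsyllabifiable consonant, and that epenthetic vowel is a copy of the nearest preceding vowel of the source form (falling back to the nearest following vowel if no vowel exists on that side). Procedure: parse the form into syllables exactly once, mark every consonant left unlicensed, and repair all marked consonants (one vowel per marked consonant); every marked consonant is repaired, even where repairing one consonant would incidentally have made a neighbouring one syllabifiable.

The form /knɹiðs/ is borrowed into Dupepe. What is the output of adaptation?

kiniɹiðsi

Under (C)V(C), the unsyllabifiable consonants are /k/, /n/, /s/ (at most one coda consonant is licensed; onsets are limited to one consonant).
Inserting the epenthetic vowel yields /k/ → /ki/, /n/ → /ni/, /s/ → /si/.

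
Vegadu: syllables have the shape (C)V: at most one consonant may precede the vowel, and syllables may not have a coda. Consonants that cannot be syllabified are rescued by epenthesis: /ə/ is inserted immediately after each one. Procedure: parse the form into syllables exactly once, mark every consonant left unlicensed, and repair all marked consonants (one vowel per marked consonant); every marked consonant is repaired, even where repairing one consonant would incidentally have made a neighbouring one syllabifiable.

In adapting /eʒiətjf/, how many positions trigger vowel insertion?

The unsyllabifiable consonants are /t/, /j/, /f/; each receives one epenthetic vowel.

3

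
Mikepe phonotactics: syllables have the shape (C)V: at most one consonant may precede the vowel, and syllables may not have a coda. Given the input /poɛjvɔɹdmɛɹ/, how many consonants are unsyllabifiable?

4

Syllabifying with onset maximization leaves /j/, /ɹ/, /d/, /ɹ/ stranded (no codas are permitted; onsets are limited to one consonant).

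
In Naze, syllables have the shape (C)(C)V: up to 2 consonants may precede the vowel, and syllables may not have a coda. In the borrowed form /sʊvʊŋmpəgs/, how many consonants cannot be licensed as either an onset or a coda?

3

The consonants /ŋ/, /g/, /s/ cannot be parsed into a legal (C)(C)V syllable (no codas are permitted; onsets may contain at most 2 consonants).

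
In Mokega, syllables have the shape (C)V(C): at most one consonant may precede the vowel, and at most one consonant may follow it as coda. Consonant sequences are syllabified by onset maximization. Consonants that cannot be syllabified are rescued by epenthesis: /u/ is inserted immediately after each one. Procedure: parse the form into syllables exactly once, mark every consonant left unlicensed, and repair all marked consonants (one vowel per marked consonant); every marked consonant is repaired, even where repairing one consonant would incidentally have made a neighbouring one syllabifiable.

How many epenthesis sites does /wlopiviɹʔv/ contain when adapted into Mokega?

The unsyllabifiable consonants are /w/, /ʔ/, /v/; each receives one epenthetic vowel.

3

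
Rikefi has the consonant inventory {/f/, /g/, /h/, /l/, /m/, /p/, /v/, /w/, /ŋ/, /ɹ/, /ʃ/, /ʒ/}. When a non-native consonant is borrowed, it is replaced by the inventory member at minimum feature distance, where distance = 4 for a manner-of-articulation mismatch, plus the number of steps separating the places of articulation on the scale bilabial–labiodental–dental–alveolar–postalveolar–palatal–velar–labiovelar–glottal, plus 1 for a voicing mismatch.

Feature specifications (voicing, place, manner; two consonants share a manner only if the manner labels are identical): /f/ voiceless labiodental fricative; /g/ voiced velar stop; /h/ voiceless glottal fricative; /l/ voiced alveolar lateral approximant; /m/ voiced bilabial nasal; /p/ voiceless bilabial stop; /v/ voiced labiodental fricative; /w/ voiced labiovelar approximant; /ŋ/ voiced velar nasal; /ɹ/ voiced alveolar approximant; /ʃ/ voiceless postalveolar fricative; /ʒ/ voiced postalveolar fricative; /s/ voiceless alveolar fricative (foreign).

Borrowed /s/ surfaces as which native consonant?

/ʃ/ is closest: same manner (fricative), place distance 1 (alveolar→postalveolar), same voicing; total 1. Next closest is /f/ at distance 2.

ʃ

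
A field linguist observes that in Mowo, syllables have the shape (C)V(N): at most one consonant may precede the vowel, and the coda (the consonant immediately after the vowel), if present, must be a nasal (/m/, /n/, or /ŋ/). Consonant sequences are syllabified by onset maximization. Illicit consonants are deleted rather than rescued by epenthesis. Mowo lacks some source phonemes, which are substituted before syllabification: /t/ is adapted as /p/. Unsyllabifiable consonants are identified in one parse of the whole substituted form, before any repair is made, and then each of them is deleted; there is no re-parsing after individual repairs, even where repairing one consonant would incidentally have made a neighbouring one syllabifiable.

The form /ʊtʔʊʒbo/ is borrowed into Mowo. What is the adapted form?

ʊʔʊbo

Substitution: /t/ → /p/, giving /ʊpʔʊʒbo/.
The consonants /p/, /ʒ/ cannot be parsed into a legal (C)V(N) syllable (only a nasal (/m/, /n/, or /ŋ/) is licensed in coda position; onsets are limited to one consonant).
Each unlicensed consonant is deleted: /p/, /ʒ/.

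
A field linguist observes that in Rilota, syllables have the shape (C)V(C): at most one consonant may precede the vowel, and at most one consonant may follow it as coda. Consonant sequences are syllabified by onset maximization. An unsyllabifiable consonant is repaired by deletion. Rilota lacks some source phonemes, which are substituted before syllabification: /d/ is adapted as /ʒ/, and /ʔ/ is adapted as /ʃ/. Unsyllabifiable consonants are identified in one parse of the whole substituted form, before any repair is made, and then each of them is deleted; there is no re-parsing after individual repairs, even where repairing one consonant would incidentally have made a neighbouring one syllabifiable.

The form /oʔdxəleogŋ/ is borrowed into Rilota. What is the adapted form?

oʃxəleog

Substitution: /ʔ/ → /ʃ/, /d/ → /ʒ/, giving /oʃʒxəleogŋ/.
The consonants /ʒ/, /ŋ/ cannot be parsed into a legal (C)V(C) syllable (at most one coda consonant is licensed; onsets are limited to one consonant).
Deletion applies to /ʒ/, /ŋ/.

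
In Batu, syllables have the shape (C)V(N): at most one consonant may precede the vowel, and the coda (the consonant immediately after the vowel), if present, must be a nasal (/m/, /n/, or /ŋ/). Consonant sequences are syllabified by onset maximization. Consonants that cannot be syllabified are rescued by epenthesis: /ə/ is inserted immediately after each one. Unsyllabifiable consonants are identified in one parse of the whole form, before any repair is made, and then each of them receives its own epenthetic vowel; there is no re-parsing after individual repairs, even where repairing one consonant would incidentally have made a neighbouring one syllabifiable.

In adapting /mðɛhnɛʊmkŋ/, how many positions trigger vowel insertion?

4

The unsyllabifiable consonants are /m/, /h/, /k/, /ŋ/; each receives one epenthetic vowel.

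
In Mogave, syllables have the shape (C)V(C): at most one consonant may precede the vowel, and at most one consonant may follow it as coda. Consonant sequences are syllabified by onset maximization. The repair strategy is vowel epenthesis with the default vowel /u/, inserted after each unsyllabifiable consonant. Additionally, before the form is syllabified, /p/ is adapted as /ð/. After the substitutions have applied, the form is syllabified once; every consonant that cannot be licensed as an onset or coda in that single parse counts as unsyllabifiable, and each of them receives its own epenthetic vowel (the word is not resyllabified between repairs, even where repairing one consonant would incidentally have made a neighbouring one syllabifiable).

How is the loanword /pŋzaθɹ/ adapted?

Substitution: /p/ → /ð/, giving /ðŋzaθɹ/.
The consonants /ð/, /ŋ/, /ɹ/ cannot be parsed into a legal (C)V(C) syllable (at most one coda consonant is licensed; onsets are limited to one consonant).
Each unlicensed consonant becomes the onset of a new syllable: /ð/ → /ðu/, /ŋ/ → /ŋu/, /ɹ/ → /ɹu/.

ðuŋuzaθɹu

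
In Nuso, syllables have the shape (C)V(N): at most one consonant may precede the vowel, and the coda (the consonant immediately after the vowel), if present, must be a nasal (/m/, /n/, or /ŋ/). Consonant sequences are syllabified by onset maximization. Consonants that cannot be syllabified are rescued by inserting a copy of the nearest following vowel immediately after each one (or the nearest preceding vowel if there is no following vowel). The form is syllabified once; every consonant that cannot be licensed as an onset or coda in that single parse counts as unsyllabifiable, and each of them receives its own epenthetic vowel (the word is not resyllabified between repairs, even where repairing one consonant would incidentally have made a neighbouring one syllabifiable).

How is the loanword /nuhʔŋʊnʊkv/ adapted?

nuhʊʔʊŋʊnʊkʊvʊ

Under (C)V(N), the unsyllabifiable consonants are /h/, /ʔ/, /k/, /v/ (only a nasal (/m/, /n/, or /ŋ/) is licensed in coda position; onsets are limited to one consonant).
Epenthesis after each stranded consonant: /h/ → /hʊ/, /ʔ/ → /ʔʊ/, /k/ → /kʊ/, /v/ → /vʊ/.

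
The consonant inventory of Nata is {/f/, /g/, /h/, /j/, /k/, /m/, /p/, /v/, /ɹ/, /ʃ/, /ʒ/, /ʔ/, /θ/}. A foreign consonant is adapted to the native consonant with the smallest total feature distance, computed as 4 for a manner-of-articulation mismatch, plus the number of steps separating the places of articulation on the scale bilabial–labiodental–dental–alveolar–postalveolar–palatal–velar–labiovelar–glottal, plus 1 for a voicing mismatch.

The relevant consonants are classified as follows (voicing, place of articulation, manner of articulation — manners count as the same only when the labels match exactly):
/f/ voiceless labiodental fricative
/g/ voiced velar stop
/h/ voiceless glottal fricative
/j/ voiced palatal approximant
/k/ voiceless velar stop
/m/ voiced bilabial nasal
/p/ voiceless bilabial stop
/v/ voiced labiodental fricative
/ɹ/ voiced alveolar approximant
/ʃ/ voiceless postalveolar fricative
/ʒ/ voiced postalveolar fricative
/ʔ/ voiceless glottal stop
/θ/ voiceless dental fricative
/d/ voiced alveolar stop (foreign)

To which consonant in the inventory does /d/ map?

g

/g/ is closest: same manner (stop), place distance 3 (alveolar→velar), same voicing; total 3. Next closest is /k/ at distance 4.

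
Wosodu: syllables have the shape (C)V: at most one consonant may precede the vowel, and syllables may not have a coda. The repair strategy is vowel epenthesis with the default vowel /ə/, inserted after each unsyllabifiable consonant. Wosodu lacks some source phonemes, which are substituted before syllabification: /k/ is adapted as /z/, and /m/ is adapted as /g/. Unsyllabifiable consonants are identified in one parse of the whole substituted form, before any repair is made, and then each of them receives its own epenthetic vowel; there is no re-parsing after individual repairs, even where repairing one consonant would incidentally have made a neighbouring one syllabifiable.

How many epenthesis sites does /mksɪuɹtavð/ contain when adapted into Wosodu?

5

After substitution the input is /gzsɪuɹtavð/.
The unsyllabifiable consonants are /g/, /z/, /ɹ/, /v/, /ð/; each receives one epenthetic vowel.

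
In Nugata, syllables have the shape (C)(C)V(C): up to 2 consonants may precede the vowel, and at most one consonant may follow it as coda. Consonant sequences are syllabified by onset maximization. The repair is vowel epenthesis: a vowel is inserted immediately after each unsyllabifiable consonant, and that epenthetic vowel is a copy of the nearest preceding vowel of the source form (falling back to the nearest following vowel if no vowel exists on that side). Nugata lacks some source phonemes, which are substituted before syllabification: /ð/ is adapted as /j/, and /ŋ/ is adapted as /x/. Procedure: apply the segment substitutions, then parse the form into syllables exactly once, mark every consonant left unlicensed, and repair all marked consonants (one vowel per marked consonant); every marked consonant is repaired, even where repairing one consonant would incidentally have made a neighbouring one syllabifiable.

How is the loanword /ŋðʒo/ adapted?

Substitution: /ŋ/ → /x/, /ð/ → /j/, giving /xjʒo/.
The consonants /x/ cannot be parsed into a legal (C)(C)V(C) syllable (at most one coda consonant is licensed; onsets may contain at most 2 consonants).
Inserting the epenthetic vowel yields /x/ → /xo/.

xojʒo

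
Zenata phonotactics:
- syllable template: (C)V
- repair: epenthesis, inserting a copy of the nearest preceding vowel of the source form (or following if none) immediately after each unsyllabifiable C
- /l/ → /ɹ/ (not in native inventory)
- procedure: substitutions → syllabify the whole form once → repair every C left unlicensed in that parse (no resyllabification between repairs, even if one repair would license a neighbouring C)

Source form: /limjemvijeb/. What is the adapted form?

ɹimijemevijebe

Substitution: /l/ → /ɹ/, giving /ɹimjemvijeb/.
Syllabifying with onset maximization leaves /m/, /m/, /b/ stranded (no codas are permitted; onsets are limited to one consonant).
Epenthesis after each stranded consonant: /m/ → /mi/, /m/ → /me/, /b/ → /be/.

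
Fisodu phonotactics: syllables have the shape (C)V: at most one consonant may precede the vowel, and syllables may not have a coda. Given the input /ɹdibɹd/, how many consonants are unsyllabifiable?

4

The consonants /ɹ/, /b/, /ɹ/, /d/ cannot be parsed into a legal (C)V syllable (no codas are permitted; onsets are limited to one consonant).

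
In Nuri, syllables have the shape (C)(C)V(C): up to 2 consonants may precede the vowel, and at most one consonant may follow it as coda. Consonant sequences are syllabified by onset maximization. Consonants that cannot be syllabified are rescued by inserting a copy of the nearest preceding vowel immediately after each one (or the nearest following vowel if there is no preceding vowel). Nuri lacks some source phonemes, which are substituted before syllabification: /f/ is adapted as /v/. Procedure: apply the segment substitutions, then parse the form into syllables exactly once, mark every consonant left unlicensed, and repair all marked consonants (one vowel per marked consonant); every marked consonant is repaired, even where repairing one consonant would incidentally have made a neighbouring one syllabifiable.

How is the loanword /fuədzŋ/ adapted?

vuədzəŋə

Substitution: /f/ → /v/, giving /vuədzŋ/.
Under (C)(C)V(C), the unsyllabifiable consonants are /z/, /ŋ/ (at most one coda consonant is licensed; onsets may contain at most 2 consonants).
Inserting the epenthetic vowel yields /z/ → /zə/, /ŋ/ → /ŋə/.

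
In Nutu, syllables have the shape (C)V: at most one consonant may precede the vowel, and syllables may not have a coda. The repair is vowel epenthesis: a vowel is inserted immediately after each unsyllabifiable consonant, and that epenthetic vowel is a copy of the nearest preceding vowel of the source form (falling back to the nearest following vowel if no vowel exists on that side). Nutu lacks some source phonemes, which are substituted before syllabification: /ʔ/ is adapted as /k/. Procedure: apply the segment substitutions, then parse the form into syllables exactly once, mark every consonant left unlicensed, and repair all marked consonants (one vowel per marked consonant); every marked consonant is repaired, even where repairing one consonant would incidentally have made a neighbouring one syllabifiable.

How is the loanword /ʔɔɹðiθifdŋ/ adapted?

Substitution: /ʔ/ → /k/, giving /kɔɹðiθifdŋ/.
Under (C)V, the unsyllabifiable consonants are /ɹ/, /f/, /d/, /ŋ/ (no codas are permitted; onsets are limited to one consonant).
Inserting the epenthetic vowel yields /ɹ/ → /ɹɔ/, /f/ → /fi/, /d/ → /di/, /ŋ/ → /ŋi/.

kɔɹɔðiθifidiŋi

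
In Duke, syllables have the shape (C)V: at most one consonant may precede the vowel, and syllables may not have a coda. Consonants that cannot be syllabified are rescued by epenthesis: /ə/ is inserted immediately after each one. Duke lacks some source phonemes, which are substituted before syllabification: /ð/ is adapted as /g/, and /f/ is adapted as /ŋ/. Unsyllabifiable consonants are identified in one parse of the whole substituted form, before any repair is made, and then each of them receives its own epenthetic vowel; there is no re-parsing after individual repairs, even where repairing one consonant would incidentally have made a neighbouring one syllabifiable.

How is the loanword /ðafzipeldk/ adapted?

gaŋəzipelədəkə

Substitution: /ð/ → /g/, /f/ → /ŋ/, giving /gaŋzipeldk/.
The consonants /ŋ/, /l/, /d/, /k/ cannot be parsed into a legal (C)V syllable (no codas are permitted; onsets are limited to one consonant).
Each unlicensed consonant becomes the onset of a new syllable: /ŋ/ → /ŋə/, /l/ → /lə/, /d/ → /də/, /k/ → /kə/.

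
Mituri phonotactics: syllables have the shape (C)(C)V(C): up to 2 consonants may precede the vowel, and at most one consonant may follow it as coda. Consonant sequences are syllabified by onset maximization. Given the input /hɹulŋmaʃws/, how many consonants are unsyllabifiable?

The consonants /w/, /s/ cannot be parsed into a legal (C)(C)V(C) syllable (at most one coda consonant is licensed; onsets may contain at most 2 consonants).

2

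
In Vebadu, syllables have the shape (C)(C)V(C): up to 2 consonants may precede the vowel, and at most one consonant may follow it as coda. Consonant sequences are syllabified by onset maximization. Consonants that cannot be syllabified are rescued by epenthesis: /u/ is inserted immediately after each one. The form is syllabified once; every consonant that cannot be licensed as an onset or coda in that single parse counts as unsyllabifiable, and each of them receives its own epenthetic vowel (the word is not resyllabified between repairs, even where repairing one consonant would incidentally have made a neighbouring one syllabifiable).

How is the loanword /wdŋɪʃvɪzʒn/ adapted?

Under (C)(C)V(C), the unsyllabifiable consonants are /w/, /ʒ/, /n/ (at most one coda consonant is licensed; onsets may contain at most 2 consonants).
Inserting the epenthetic vowel yields /w/ → /wu/, /ʒ/ → /ʒu/, /n/ → /nu/.

wudŋɪʃvɪzʒunu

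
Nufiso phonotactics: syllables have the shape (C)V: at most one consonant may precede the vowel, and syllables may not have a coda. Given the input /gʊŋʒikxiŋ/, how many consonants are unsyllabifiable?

Under (C)V, the unsyllabifiable consonants are /ŋ/, /k/, /ŋ/ (no codas are permitted; onsets are limited to one consonant).

3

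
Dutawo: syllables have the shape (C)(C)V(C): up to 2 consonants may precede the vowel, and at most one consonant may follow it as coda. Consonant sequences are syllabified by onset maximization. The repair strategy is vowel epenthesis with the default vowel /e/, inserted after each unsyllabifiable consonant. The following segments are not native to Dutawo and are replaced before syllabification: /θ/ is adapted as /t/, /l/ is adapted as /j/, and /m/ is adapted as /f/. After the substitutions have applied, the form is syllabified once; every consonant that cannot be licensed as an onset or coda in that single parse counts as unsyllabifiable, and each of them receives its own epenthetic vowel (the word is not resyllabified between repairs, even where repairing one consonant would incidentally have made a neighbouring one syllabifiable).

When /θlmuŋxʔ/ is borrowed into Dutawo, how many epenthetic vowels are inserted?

3

After substitution the input is /tjfuŋxʔ/.
The unsyllabifiable consonants are /t/, /x/, /ʔ/; each receives one epenthetic vowel.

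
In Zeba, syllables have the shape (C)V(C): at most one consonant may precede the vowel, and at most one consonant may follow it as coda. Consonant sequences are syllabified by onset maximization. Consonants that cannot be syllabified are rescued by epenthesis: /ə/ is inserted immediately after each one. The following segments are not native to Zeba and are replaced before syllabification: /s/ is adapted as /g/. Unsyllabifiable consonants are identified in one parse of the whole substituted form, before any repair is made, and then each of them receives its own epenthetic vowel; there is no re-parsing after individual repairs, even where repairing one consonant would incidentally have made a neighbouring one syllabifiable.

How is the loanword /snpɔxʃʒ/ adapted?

gənəpɔxʃəʒə

Substitution: /s/ → /g/, giving /gnpɔxʃʒ/.
Under (C)V(C), the unsyllabifiable consonants are /g/, /n/, /ʃ/, /ʒ/ (at most one coda consonant is licensed; onsets are limited to one consonant).
Inserting the epenthetic vowel yields /g/ → /gə/, /n/ → /nə/, /ʃ/ → /ʃə/, /ʒ/ → /ʒə/.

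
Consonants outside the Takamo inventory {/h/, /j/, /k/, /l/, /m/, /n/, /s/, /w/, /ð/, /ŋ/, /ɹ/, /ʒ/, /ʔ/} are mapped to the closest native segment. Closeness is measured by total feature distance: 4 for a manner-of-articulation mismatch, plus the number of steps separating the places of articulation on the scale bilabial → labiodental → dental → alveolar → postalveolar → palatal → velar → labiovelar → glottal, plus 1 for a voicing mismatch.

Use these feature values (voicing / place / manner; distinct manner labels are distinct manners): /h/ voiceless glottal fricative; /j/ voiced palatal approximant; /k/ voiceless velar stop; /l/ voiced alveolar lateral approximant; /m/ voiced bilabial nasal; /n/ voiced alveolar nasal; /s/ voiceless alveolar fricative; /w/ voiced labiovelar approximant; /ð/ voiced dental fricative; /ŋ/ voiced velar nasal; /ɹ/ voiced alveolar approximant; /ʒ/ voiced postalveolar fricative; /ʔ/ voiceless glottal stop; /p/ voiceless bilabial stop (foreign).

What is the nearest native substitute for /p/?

m

/m/ is closest: manner differs (stop→nasal, +4), place distance 0 (bilabial→bilabial), voicing differs (+1); total 5. Next closest is /k/ at distance 6.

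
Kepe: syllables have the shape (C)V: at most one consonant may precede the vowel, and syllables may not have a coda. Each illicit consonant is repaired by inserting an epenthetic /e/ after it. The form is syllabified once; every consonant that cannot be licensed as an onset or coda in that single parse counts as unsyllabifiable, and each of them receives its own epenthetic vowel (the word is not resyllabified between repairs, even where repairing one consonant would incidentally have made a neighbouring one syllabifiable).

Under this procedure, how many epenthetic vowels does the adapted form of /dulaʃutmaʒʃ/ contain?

3

The unsyllabifiable consonants are /t/, /ʒ/, /ʃ/; each receives one epenthetic vowel.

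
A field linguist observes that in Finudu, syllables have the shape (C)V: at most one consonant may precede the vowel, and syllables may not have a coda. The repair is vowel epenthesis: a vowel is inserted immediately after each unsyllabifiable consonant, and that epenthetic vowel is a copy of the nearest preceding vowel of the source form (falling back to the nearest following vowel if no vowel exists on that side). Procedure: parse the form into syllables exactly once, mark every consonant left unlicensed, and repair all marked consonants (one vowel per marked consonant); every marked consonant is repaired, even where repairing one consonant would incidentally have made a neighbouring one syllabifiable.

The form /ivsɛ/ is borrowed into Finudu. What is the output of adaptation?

Under (C)V, the unsyllabifiable consonants are /v/ (no codas are permitted; onsets are limited to one consonant).
Inserting the epenthetic vowel yields /v/ → /vi/.

ivisɛ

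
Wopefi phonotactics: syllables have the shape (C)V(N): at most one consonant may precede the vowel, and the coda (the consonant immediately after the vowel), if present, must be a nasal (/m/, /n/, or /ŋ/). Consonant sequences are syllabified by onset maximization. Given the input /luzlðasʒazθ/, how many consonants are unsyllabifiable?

5

Under (C)V(N), the unsyllabifiable consonants are /z/, /l/, /s/, /z/, /θ/ (only a nasal (/m/, /n/, or /ŋ/) is licensed in coda position; onsets are limited to one consonant).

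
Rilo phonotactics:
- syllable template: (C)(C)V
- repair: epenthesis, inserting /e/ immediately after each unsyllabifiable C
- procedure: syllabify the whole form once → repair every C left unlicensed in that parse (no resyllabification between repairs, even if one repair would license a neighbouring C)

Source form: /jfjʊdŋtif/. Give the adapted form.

jefjʊdeŋtife

Under (C)(C)V, the unsyllabifiable consonants are /j/, /d/, /f/ (no codas are permitted; onsets may contain at most 2 consonants).
Inserting the epenthetic vowel yields /j/ → /je/, /d/ → /de/, /f/ → /fe/.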